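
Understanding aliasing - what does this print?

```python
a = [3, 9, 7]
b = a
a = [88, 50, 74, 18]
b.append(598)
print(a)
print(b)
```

Key concept: rebinding vs mutation: a is rebound to a new list, b still points at the original.
Step by step:
`a = [3, 9, 7]` → a = [3, 9, 7]
`b = a` → b = [3, 9, 7] (same object as a)
`a = [88, 50, 74, 18]` → a = [88, 50, 74, 18]
`b.append(598)` → b = [3, 9, 7, 598]
`print(a)` → prints [88, 50, 74, 18]
`print(b)` → prints [3, 9, 7, 598]

Answer:
[88, 50, 74, 18]
[3, 9, 7, 598]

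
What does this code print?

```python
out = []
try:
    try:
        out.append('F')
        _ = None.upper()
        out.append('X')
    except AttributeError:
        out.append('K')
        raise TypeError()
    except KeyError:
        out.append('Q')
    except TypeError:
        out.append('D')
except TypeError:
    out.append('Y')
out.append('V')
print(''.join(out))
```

Execution trace: 'F' (inner try body) → 'K' (inner except AttributeError) → 'Y' (outer except TypeError) → 'V' (after the try/except). Output: FKYV

Answer: FKYV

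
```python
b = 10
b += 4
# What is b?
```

Trace:
`b = 10` → b = 10
`b += 4` → b = 14
So b = 14

Answer: 14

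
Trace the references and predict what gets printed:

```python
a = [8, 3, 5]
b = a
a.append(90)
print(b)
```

Key concept: basic list aliasing.
Step by step:
`a = [8, 3, 5]` → a = [8, 3, 5]
`b = a` → b = [8, 3, 5] (same object as a)
`a.append(90)` → a = [8, 3, 5, 90] (same object as b); b = [8, 3, 5, 90] (same object as a)
`print(b)` → prints [8, 3, 5, 90]

Answer: [8, 3, 5, 90]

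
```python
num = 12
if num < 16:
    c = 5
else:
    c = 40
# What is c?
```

Trace:
`num = 12` → num = 12
`if num < 16: ...` → num < 16 is True → c = 5
So c = 5

Answer: 5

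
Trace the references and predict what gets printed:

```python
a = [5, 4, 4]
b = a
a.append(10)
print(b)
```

Key concept: basic list aliasing.
Step by step:
`a = [5, 4, 4]` → a = [5, 4, 4]
`b = a` → b = [5, 4, 4] (same object as a)
`a.append(10)` → a = [5, 4, 4, 10] (same object as b); b = [5, 4, 4, 10] (same object as a)
`print(b)` → prints [5, 4, 4, 10]

Answer: [5, 4, 4, 10]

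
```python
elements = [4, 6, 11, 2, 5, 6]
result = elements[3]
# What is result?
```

Trace:
`elements = [4, 6, 11, 2, 5, 6]` → elements = [4, 6, 11, 2, 5, 6]
`result = elements[3]` → result = 2
So result = 2

Answer: 2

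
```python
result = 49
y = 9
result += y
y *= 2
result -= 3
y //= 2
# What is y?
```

Trace:
`result = 49` → result = 49
`y = 9` → y = 9
`result += y` → result = 58
`y *= 2` → y = 18
`result -= 3` → result = 55
`y //= 2` → y = 9
So y = 9

Answer: 9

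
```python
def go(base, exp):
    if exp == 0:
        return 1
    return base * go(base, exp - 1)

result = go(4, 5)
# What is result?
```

go(4, 5) = 4 * 4 * 4 * 4 * 4 = 1024

Answer: 1024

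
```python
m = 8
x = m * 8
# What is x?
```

Trace:
`m = 8` → m = 8
`x = m * 8` → x = 64
So x = 64

Answer: 64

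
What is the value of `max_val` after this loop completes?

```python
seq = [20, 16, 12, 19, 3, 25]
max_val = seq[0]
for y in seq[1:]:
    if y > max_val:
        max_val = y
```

Maximum of [20, 16, 12, 19, 3, 25]
`max_val` takes the values: 20 → 25

Answer: 25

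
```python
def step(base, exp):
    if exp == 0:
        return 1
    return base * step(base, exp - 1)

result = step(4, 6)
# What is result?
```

step(4, 6) = 4 * 4 * 4 * 4 * 4 * 4 = 4096

Answer: 4096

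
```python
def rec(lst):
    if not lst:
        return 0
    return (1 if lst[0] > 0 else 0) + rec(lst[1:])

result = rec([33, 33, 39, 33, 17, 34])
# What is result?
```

Count of positive elements in [33, 33, 39, 33, 17, 34] = 6

Answer: 6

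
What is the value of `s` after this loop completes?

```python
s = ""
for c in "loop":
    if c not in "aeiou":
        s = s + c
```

Remove vowels from 'loop'
`s` takes the values: "" → "l" → "lp"

Answer: "lp"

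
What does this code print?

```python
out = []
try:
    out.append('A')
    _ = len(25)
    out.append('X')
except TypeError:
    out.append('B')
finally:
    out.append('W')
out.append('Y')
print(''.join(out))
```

Execution trace: 'A' (try body) → 'B' (except TypeError) → 'W' (finally) → 'Y' (after the try/except). Output: ABWY

Answer: ABWY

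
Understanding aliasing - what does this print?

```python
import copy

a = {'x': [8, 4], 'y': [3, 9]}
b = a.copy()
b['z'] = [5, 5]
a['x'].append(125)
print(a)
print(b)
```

Key concept: shallow copy of dict with mutable values.
Step by step:
`a = {'x': [8, 4], 'y': [3, 9]}` → a = {'x': [8, 4], 'y': [3, 9]}
`b = a.copy()` → b = {'x': [8, 4], 'y': [3, 9]}
`b['z'] = [5, 5]` → b = {'x': [8, 4], 'y': [3, 9], 'z': [5, 5]}
`a['x'].append(125)` → a = {'x': [8, 4, 125], 'y': [3, 9]}; b = {'x': [8, 4, 125], 'y': [3, 9], 'z': [5, 5]}
`print(a)` → prints {'x': [8, 4, 125], 'y': [3, 9]}
`print(b)` → prints {'x': [8, 4, 125], 'y': [3, 9], 'z': [5, 5]}

Answer:
{'x': [8, 4, 125], 'y': [3, 9]}
{'x': [8, 4, 125], 'y': [3, 9], 'z': [5, 5]}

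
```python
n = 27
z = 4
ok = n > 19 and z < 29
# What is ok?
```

Trace:
`n = 27` → n = 27
`z = 4` → z = 4
`ok = n > 19 and z < 29` → ok = True
So ok = True

Answer: True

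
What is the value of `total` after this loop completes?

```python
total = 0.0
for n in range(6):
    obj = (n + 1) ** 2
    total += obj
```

Sum of squared losses 1² + 2² + ... + 6²
`total` takes the values: 0.0 → 1.0 → 5.0 → 14.0 → 30.0 → 55.0 → 91.0

Answer: 91.0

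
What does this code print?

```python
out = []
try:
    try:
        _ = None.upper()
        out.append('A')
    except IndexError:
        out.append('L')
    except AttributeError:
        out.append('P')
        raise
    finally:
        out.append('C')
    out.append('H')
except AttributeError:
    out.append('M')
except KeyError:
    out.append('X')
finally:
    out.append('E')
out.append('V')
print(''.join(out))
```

Execution trace: 'P' (inner except AttributeError) → 'C' (inner finally) → 'M' (except AttributeError) → 'E' (finally) → 'V' (after the try/except). Output: PCMEV

Answer: PCMEV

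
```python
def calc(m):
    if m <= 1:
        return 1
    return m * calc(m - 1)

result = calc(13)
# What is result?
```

calc(13) = 13 * 12 * 11 * 10 * 9 * 8 * 7 * 6 * 5 * 4 * 3 * 2 * 1 = 6227020800

Answer: 6227020800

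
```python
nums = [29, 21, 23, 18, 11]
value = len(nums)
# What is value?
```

Trace:
`nums = [29, 21, 23, 18, 11]` → nums = [29, 21, 23, 18, 11]
`value = len(nums)` → value = 5
So value = 5

Answer: 5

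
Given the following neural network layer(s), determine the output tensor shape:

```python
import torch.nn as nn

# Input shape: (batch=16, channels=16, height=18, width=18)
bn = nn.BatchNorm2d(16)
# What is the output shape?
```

Input: (16, 16, 18, 18) -> Output: (16, 16, 18, 18)

Answer: (16, 16, 18, 18)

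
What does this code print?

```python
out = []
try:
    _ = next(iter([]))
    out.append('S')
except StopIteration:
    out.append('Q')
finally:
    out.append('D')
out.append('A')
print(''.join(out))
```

Execution trace: 'Q' (except StopIteration) → 'D' (finally) → 'A' (after the try/except). Output: QDA

Answer: QDA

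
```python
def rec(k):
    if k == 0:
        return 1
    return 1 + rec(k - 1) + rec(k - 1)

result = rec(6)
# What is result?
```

rec(k) = 1 + 2·rec(k-1), rec(0)=1. Closed form: (1+1)·2^6 - 1 = 127.

Answer: 127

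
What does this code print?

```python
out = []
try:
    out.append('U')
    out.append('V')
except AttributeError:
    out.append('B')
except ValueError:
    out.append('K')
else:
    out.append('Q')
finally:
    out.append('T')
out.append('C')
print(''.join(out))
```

Execution trace: 'U' (try body) → 'V' (try body, no exception) → 'Q' (else) → 'T' (finally) → 'C' (after the try/except). Output: UVQTC

Answer: UVQTC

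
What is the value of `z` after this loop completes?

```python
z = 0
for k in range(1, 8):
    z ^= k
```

XOR of 1 to 7
`z` takes the values: 0 → 1 → 3 → 0 → 4 → 1 → 7 → 0

Answer: 0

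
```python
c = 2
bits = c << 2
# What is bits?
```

Trace:
`c = 2` → c = 2
`bits = c << 2` → bits = 8
So bits = 8

Answer: 8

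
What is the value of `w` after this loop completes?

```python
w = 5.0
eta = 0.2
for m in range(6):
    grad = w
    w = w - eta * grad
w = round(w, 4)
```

Gradient descent: w = 5.0 * (1 - 0.2)^6
`w` takes the values: 5.0 → 4.0 → 3.2 → 2.56 → 2.048 → 1.6384 → 1.31072 → 1.3107

Answer: 1.3107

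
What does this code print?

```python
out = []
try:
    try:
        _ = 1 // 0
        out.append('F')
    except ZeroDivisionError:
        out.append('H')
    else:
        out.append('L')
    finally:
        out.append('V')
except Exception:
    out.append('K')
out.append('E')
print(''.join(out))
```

Execution trace: 'H' (inner except ZeroDivisionError) → 'V' (inner finally) → 'E' (after the try/except). Output: HVE

Answer: HVE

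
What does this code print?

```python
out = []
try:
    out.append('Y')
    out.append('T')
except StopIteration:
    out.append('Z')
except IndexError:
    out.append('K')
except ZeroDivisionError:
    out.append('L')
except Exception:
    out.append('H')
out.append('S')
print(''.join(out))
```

Execution trace: 'Y' (try body) → 'T' (try body, no exception) → 'S' (after the try/except). Output: YTS

Answer: YTS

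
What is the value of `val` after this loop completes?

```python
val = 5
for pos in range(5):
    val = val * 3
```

Multiply by 3, 5 times: 5 * 3^5 = 1215
`val` takes the values: 5 → 15 → 45 → 135 → 405 → 1215

Answer: 1215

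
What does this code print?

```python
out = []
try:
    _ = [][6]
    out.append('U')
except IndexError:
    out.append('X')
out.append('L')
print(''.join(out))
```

Execution trace: 'X' (except IndexError) → 'L' (after the try/except). Output: XL

Answer: XL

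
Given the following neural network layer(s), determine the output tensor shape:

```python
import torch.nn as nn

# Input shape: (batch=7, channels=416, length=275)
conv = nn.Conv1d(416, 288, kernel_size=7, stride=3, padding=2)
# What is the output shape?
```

Input: (7, 416, 275) -> Output: (7, 288, 91)

Answer: (7, 288, 91)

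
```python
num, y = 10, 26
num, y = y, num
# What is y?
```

Trace:
`num, y = 10, 26` → num = 10; y = 26
`num, y = y, num` → num = 26; y = 10
So y = 10

Answer: 10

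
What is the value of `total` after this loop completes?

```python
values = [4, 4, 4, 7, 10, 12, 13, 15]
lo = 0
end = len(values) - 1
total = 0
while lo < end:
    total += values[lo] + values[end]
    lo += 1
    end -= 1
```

Sum of pairs from ends
`total` takes the values: 0 → 19 → 36 → 52 → 69

Answer: 69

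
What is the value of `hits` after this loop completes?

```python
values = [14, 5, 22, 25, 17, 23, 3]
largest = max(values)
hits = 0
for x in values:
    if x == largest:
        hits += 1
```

Count of max value 25 in [14, 5, 22, 25, 17, 23, 3]
`hits` takes the values: 0 → 1

Answer: 1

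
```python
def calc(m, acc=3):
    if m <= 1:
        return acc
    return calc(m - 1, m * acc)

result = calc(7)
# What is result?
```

Accumulator trace (n, acc): (7, 3) -> (6, 21) -> (5, 126) -> (4, 630) -> (3, 2520) -> (2, 7560) -> (1, 15120) -> return 15120

Answer: 15120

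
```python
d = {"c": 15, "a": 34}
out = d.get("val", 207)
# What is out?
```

Trace:
`d = {"c": 15, "a": 34}` → d = {'c': 15, 'a': 34}
`out = d.get("val", 207)` → out = 207
So out = 207

Answer: 207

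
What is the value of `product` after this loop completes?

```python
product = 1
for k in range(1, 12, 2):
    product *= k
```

Product of 1, 3, 5, ... up to 11
`product` takes the values: 1 → 3 → 15 → 105 → 945 → 10395

Answer: 10395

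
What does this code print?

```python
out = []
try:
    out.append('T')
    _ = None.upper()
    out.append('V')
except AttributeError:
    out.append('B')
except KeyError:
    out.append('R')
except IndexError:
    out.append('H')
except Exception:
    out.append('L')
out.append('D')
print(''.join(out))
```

Execution trace: 'T' (try body) → 'B' (except AttributeError) → 'D' (after the try/except). Output: TBD

Answer: TBD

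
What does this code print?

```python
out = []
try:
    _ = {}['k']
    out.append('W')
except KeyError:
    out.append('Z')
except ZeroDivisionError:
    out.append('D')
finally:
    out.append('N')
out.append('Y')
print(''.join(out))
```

Execution trace: 'Z' (except KeyError) → 'N' (finally) → 'Y' (after the try/except). Output: ZNY

Answer: ZNY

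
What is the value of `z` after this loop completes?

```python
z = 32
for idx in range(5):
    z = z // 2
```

Halve 5 times: 32 // 2^5 = 1
`z` takes the values: 32 → 16 → 8 → 4 → 2 → 1

Answer: 1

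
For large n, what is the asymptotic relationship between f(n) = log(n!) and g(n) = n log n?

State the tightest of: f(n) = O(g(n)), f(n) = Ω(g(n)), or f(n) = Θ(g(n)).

log(n!) vs n log n: f(n) = Θ(g(n)) — they are asymptotically equivalent (Stirling's approximation).

Answer: f(n) = Θ(g(n)) — they are asymptotically equivalent (Stirling's approximation).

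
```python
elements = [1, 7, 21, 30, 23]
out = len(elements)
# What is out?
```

Trace:
`elements = [1, 7, 21, 30, 23]` → elements = [1, 7, 21, 30, 23]
`out = len(elements)` → out = 5
So out = 5

Answer: 5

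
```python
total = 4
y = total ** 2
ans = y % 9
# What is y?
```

Trace:
`total = 4` → total = 4
`y = total ** 2` → y = 16
`ans = y % 9` → ans = 7
So y = 16

Answer: 16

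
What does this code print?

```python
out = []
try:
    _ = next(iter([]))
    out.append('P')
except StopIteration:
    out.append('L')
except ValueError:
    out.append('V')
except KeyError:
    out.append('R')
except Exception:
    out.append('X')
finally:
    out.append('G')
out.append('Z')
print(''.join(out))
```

Execution trace: 'L' (except StopIteration) → 'G' (finally) → 'Z' (after the try/except). Output: LGZ

Answer: LGZ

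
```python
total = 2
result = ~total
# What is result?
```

Trace:
`total = 2` → total = 2
`result = ~total` → result = -3
So result = -3

Answer: -3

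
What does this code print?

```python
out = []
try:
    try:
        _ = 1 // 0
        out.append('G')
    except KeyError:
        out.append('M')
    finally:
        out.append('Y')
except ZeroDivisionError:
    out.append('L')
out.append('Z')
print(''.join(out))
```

Execution trace: 'Y' (finally) → 'L' (outer except ZeroDivisionError) → 'Z' (after the try/except). Output: YLZ

Answer: YLZ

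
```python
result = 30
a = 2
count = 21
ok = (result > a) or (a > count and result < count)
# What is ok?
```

Trace:
`result = 30` → result = 30
`a = 2` → a = 2
`count = 21` → count = 21
`ok = (result > a) or (a > count and result < count)` → ok = True
So ok = True

Answer: True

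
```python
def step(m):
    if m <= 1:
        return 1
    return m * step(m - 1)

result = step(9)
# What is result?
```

step(9) = 9 * 8 * 7 * 6 * 5 * 4 * 3 * 2 * 1 = 362880

Answer: 362880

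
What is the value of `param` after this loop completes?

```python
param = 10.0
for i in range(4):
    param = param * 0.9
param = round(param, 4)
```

Exponential decay: 10.0 * 0.9^4
`param` takes the values: 10.0 → 9.0 → 8.1 → 7.29 → 6.561

Answer: 6.561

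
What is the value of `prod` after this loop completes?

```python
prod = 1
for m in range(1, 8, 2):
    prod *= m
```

Product of 1, 3, 5, ... up to 7
`prod` takes the values: 1 → 3 → 15 → 105

Answer: 105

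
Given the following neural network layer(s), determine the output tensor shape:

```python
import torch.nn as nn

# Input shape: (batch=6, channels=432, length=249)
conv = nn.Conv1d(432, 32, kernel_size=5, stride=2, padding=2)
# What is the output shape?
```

Input: (6, 432, 249) -> Output: (6, 32, 125)

Answer: (6, 32, 125)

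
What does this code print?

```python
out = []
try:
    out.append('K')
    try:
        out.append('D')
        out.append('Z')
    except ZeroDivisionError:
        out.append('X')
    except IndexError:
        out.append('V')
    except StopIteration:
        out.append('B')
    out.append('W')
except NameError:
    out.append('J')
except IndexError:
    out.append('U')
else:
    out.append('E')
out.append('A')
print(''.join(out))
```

Execution trace: 'K' (try body) → 'D' (inner try body) → 'Z' (inner try body, no exception) → 'W' (try body, no exception) → 'E' (else) → 'A' (after the try/except). Output: KDZWEA

Answer: KDZWEA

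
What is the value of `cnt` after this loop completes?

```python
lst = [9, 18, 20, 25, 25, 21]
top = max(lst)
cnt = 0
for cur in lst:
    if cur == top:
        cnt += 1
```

Count of max value 25 in [9, 18, 20, 25, 25, 21]
`cnt` takes the values: 0 → 1 → 2

Answer: 2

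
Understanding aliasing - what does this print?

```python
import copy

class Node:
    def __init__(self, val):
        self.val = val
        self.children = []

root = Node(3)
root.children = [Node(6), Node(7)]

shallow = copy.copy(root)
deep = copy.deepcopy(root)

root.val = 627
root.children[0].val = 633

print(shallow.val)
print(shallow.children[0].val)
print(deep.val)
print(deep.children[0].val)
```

Key concept: deep copy with custom objects.
Step by step:
`root = Node(3)` → root = Node(val=3, children=[])
`root.children = [Node(6), Node(7)]` → root = Node(val=3, children=[Node(val=6, children=[]), Node(val=7, children=[])])
`shallow = copy.copy(root)` → shallow = Node(val=3, children=[Node(val=6, children=[]), Node(val=7, children=[])])
`deep = copy.deepcopy(root)` → deep = Node(val=3, children=[Node(val=6, children=[]), Node(val=7, children=[])])
`root.val = 627` → root = Node(val=627, children=[Node(val=6, children=[]), Node(val=7, children=[])])
`root.children[0].val = 633` → root = Node(val=627, children=[Node(val=633, children=[]), Node(val=7, children=[])]); shallow = Node(val=3, children=[Node(val=633, children=[]), Node(val=7, children=[])])
`print(shallow.val)` → prints 3
`print(shallow.children[0].val)` → prints 633
`print(deep.val)` → prints 3
`print(deep.children[0].val)` → prints 6

Answer:
3
633
3
6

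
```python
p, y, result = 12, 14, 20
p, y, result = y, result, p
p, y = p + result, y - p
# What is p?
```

Trace:
`p, y, result = 12, 14, 20` → p = 12; y = 14; result = 20
`p, y, result = y, result, p` → p = 14; y = 20; result = 12
`p, y = p + result, y - p` → p = 26; y = 6
So p = 26

Answer: 26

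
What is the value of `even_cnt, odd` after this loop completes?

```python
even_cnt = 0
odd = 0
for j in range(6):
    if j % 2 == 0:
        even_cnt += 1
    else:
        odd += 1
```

Count evens and odds in range(6)
`even_cnt, odd` takes the values: (0, 0) → (1, 0) → (1, 1) → (2, 1) → (2, 2) → (3, 2) → (3, 3)

Answer: 3, 3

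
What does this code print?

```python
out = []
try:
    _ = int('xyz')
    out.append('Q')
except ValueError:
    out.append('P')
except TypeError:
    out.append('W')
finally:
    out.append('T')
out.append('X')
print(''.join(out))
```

Execution trace: 'P' (except ValueError) → 'T' (finally) → 'X' (after the try/except). Output: PTX

Answer: PTX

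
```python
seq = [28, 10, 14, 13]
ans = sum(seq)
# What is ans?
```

Trace:
`seq = [28, 10, 14, 13]` → seq = [28, 10, 14, 13]
`ans = sum(seq)` → ans = 65
So ans = 65

Answer: 65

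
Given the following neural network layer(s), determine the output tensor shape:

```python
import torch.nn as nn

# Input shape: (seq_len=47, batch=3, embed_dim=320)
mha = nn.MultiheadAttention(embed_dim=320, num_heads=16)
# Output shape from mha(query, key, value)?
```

Input: (47, 3, 320) -> Output: (47, 3, 320)

Answer: (47, 3, 320)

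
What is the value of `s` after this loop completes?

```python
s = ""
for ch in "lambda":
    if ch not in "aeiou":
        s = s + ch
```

Remove vowels from 'lambda'
`s` takes the values: "" → "l" → "lm" → "lmb" → "lmbd"

Answer: "lmbd"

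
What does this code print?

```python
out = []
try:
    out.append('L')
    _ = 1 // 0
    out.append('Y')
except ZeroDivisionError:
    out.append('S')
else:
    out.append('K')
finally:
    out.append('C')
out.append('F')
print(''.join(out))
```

Execution trace: 'L' (try body) → 'S' (except ZeroDivisionError) → 'C' (finally) → 'F' (after the try/except). Output: LSCF

Answer: LSCF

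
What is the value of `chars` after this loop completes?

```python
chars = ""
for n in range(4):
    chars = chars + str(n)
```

Concatenate digits 0 to 3
`chars` takes the values: "" → "0" → "01" → "012" → "0123"

Answer: "0123"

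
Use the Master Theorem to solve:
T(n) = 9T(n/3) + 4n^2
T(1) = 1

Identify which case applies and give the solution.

a=9, b=3, f(n)=4n^2. log_3(9) = 2. Since c=2 = 2, Case 2 applies: T(n) = Θ(n^log_b(a) · log n) = O(n^2 log n).

Answer: O(n^2 log n) - Case 2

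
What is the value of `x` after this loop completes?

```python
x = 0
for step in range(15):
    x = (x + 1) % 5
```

Increment mod 5, 15 times = 0
`x` takes the values: 0 → 1 → 2 → 3 → 4 → 0 → 1 → 2 → 3 → 4 → 0 → 1 → 2 → 3 → 4 → 0

Answer: 0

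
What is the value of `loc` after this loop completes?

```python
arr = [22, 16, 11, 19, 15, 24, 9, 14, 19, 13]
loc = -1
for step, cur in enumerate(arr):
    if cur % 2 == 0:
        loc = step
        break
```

First even number index in [22, 16, 11, 19, 15, 24, 9, 14, 19, 13]
`loc` takes the values: -1 → 0

Answer: 0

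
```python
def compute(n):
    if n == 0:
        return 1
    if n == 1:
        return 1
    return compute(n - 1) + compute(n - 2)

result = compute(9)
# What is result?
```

Build up from base cases: compute(0)=1, compute(1)=1, compute(2)=2, compute(3)=3, compute(4)=5, compute(5)=8, compute(6)=13, ..., compute(9)=55

Answer: 55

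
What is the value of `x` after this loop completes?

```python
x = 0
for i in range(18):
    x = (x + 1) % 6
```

Increment mod 6, 18 times = 0
`x` takes the values: 0 → 1 → 2 → 3 → 4 → 5 → 0 → 1 → 2 → 3 → 4 → 5 → 0 → 1 → 2 → 3 → 4 → 5 → 0

Answer: 0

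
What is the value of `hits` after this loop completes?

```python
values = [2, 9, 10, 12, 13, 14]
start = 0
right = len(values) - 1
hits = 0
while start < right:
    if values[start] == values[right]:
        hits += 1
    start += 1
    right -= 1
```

Count matching pairs from ends
`hits` takes the values: 0

Answer: 0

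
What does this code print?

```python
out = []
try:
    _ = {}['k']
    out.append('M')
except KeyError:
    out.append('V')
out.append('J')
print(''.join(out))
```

Execution trace: 'V' (except KeyError) → 'J' (after the try/except). Output: VJ

Answer: VJ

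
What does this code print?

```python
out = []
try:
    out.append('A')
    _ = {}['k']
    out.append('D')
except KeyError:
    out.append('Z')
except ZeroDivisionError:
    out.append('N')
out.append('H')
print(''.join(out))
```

Execution trace: 'A' (try body) → 'Z' (except KeyError) → 'H' (after the try/except). Output: AZH

Answer: AZH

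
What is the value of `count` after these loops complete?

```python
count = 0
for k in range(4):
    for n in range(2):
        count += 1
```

4 * 2 = 8
`count` takes the values: 0 → 1 → 2 → 3 → 4 → 5 → 6 → 7 → 8

Answer: 8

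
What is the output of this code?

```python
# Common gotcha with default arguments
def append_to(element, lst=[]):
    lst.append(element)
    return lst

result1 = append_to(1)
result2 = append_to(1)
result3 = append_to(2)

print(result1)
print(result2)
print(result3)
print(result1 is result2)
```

Key concept: mutable default argument gotcha.
Step by step:
`result1 = append_to(1)` → result1 = [1]
`result2 = append_to(1)` → result1 = [1, 1] (same object as result2); result2 = [1, 1] (same object as result1)
`result3 = append_to(2)` → result1 = [1, 1, 2] (same object as result2, result3); result2 = [1, 1, 2] (same object as result1, result3); result3 = [1, 1, 2] (same object as result1, result2)
`print(result1)` → prints [1, 1, 2]
`print(result2)` → prints [1, 1, 2]
`print(result3)` → prints [1, 1, 2]
`print(result1 is result2)` → prints True

Answer:
[1, 1, 2]
[1, 1, 2]
[1, 1, 2]
True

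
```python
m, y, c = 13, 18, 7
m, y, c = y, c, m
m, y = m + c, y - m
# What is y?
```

Trace:
`m, y, c = 13, 18, 7` → m = 13; y = 18; c = 7
`m, y, c = y, c, m` → m = 18; y = 7; c = 13
`m, y = m + c, y - m` → m = 31; y = -11
So y = -11

Answer: -11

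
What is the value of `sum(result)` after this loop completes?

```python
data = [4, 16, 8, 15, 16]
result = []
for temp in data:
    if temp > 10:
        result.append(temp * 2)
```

Sum of doubled values > 10
`result` takes the values: [] → [32] → [32, 30] → [32, 30, 32]
So `sum(result)` = 94

Answer: 94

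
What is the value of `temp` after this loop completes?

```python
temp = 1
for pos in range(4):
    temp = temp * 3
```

Multiply by 3, 4 times: 1 * 3^4 = 81
`temp` takes the values: 1 → 3 → 9 → 27 → 81

Answer: 81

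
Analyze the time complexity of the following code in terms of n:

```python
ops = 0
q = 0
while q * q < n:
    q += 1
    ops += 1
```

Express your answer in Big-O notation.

Each loop level contributes: √n. Multiplying the contributions gives O(√n).

Answer: O(√n)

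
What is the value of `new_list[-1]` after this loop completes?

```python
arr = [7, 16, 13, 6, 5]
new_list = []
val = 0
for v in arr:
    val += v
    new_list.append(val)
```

Cumulative sum ends at 47
`new_list` takes the values: [] → [7] → [7, 23] → [7, 23, 36] → [7, 23, 36, 42] → [7, 23, 36, 42, 47]
So `new_list[-1]` = 47

Answer: 47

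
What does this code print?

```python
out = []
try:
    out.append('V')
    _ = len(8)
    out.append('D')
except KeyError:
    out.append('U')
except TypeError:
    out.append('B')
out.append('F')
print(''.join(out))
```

Execution trace: 'V' (try body) → 'B' (except TypeError) → 'F' (after the try/except). Output: VBF

Answer: VBF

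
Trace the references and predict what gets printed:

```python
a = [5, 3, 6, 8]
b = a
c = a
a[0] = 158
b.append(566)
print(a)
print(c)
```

Key concept: multiple aliases.
Step by step:
`a = [5, 3, 6, 8]` → a = [5, 3, 6, 8]
`b = a` → b = [5, 3, 6, 8] (same object as a)
`c = a` → c = [5, 3, 6, 8] (same object as a, b)
`a[0] = 158` → a = [158, 3, 6, 8] (same object as b, c); b = [158, 3, 6, 8] (same object as a, c); c = [158, 3, 6, 8] (same object as a, b)
`b.append(566)` → a = [158, 3, 6, 8, 566] (same object as b, c); b = [158, 3, 6, 8, 566] (same object as a, c); c = [158, 3, 6, 8, 566] (same object as a, b)
`print(a)` → prints [158, 3, 6, 8, 566]
`print(c)` → prints [158, 3, 6, 8, 566]

Answer:
[158, 3, 6, 8, 566]
[158, 3, 6, 8, 566]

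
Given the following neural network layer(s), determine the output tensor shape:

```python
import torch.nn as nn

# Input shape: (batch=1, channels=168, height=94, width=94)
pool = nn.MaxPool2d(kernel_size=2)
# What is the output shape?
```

Input: (1, 168, 94, 94) -> Output: (1, 168, 47, 47)

Answer: (1, 168, 47, 47)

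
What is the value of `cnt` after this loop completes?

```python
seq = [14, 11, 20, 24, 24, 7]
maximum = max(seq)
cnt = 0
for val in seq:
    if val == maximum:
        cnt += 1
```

Count of max value 24 in [14, 11, 20, 24, 24, 7]
`cnt` takes the values: 0 → 1 → 2

Answer: 2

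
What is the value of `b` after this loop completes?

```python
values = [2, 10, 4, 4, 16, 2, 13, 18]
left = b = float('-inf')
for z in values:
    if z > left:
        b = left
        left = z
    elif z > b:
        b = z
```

Second largest (with repeats) in [2, 10, 4, 4, 16, 2, 13, 18]
`b` takes the values: -inf → 2 → 4 → 10 → 13 → 16

Answer: 16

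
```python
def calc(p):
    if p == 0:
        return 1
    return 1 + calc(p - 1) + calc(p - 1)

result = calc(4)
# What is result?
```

calc(p) = 1 + 2·calc(p-1), calc(0)=1. Closed form: (1+1)·2^4 - 1 = 31.

Answer: 31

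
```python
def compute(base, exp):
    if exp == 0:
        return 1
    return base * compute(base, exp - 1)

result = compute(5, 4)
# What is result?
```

compute(5, 4) = 5 * 5 * 5 * 5 = 625

Answer: 625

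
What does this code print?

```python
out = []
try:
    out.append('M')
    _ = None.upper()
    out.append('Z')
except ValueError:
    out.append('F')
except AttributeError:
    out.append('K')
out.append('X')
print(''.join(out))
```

Execution trace: 'M' (try body) → 'K' (except AttributeError) → 'X' (after the try/except). Output: MKX

Answer: MKX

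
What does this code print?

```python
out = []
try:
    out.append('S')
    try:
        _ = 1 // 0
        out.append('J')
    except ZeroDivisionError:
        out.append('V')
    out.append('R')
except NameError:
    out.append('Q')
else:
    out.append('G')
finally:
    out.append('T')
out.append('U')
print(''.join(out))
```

Execution trace: 'S' (try body) → 'V' (inner except ZeroDivisionError) → 'R' (try body, no exception) → 'G' (else) → 'T' (finally) → 'U' (after the try/except). Output: SVRGTU

Answer: SVRGTU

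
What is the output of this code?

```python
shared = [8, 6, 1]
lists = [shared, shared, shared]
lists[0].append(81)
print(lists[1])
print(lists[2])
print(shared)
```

Key concept: list of same reference.
Step by step:
`shared = [8, 6, 1]` → shared = [8, 6, 1]
`lists = [shared, shared, shared]` → lists = [[8, 6, 1], [8, 6, 1], [8, 6, 1]]
`lists[0].append(81)` → shared = [8, 6, 1, 81]; lists = [[8, 6, 1, 81], [8, 6, 1, 81], [8, 6, 1, 81]]
`print(lists[1])` → prints [8, 6, 1, 81]
`print(lists[2])` → prints [8, 6, 1, 81]
`print(shared)` → prints [8, 6, 1, 81]

Answer:
[8, 6, 1, 81]
[8, 6, 1, 81]
[8, 6, 1, 81]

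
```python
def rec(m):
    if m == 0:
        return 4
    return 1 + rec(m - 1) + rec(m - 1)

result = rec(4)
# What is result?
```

rec(m) = 1 + 2·rec(m-1), rec(0)=4. Closed form: (4+1)·2^4 - 1 = 79.

Answer: 79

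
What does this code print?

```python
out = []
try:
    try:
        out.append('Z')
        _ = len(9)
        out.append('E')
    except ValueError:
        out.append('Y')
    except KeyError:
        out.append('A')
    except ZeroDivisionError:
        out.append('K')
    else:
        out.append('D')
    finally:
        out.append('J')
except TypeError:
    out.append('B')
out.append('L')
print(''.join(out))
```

Execution trace: 'Z' (try body) → 'J' (finally) → 'B' (outer except TypeError) → 'L' (after the try/except). Output: ZJBL

Answer: ZJBL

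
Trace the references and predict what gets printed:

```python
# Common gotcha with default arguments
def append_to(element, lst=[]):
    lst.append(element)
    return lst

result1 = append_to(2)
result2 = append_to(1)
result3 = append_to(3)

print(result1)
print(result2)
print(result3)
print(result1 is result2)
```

Key concept: mutable default argument gotcha.
Step by step:
`result1 = append_to(2)` → result1 = [2]
`result2 = append_to(1)` → result1 = [2, 1] (same object as result2); result2 = [2, 1] (same object as result1)
`result3 = append_to(3)` → result1 = [2, 1, 3] (same object as result2, result3); result2 = [2, 1, 3] (same object as result1, result3); result3 = [2, 1, 3] (same object as result1, result2)
`print(result1)` → prints [2, 1, 3]
`print(result2)` → prints [2, 1, 3]
`print(result3)` → prints [2, 1, 3]
`print(result1 is result2)` → prints True

Answer:
[2, 1, 3]
[2, 1, 3]
[2, 1, 3]
True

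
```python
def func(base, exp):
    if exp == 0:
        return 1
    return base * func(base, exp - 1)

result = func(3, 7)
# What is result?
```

func(3, 7) = 3 * 3 * 3 * 3 * 3 * 3 * 3 = 2187

Answer: 2187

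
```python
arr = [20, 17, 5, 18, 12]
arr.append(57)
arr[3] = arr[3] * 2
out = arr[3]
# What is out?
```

Trace:
`arr = [20, 17, 5, 18, 12]` → arr = [20, 17, 5, 18, 12]
`arr.append(57)` → arr = [20, 17, 5, 18, 12, 57]
`arr[3] = arr[3] * 2` → arr = [20, 17, 5, 36, 12, 57]
`out = arr[3]` → out = 36
So out = 36

Answer: 36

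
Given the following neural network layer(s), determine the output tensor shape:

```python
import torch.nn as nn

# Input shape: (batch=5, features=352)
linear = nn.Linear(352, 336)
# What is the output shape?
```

Input: (5, 352) -> Output: (5, 336)

Answer: (5, 336)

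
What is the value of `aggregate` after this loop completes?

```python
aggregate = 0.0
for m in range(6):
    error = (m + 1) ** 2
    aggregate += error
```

Sum of squared losses 1² + 2² + ... + 6²
`aggregate` takes the values: 0.0 → 1.0 → 5.0 → 14.0 → 30.0 → 55.0 → 91.0

Answer: 91.0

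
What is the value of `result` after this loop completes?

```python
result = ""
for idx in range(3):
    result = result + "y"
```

Repeat 'y' 3 times
`result` takes the values: "" → "y" → "yy" → "yyy"

Answer: "yyy"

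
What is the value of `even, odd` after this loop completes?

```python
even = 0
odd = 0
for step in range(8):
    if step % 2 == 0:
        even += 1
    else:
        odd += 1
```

Count evens and odds in range(8)
`even, odd` takes the values: (0, 0) → (1, 0) → (1, 1) → (2, 1) → (2, 2) → (3, 2) → (3, 3) → (4, 3) → (4, 4)

Answer: 4, 4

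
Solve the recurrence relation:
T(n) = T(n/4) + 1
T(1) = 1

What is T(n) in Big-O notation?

Each step divides n by 4 and adds 1. After log_4(n) steps we reach T(1)=1. So T(n) = 1·log_4(n) + 1 = O(log n).

Answer: O(log n)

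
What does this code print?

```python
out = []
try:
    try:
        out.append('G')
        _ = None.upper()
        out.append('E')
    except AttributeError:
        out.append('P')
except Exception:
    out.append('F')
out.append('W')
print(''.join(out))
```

Execution trace: 'G' (inner try body) → 'P' (inner except AttributeError) → 'W' (after the try/except). Output: GPW

Answer: GPW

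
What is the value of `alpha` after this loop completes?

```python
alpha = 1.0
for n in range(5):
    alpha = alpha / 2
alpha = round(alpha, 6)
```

Halving LR 5 times: 1 / 2^5
`alpha` takes the values: 1.0 → 0.5 → 0.25 → 0.125 → 0.0625 → 0.03125

Answer: 0.03125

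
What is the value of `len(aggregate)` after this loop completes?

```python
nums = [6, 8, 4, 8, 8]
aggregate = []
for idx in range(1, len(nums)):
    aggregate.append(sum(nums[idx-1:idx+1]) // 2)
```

Number of 2-element averages
`aggregate` takes the values: [] → [7] → [7, 6] → [7, 6, 6] → [7, 6, 6, 8]
So `len(aggregate)` = 4

Answer: 4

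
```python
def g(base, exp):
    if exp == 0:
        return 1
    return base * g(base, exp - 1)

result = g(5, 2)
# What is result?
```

g(5, 2) = 5 * 5 = 25

Answer: 25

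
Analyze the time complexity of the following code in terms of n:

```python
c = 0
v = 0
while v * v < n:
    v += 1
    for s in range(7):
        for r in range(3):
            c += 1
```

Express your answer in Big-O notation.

Each loop level contributes: √n × 1 × 1. Multiplying the contributions gives O(√n).

Answer: O(√n)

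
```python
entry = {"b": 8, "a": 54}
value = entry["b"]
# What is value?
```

Trace:
`entry = {"b": 8, "a": 54}` → entry = {'b': 8, 'a': 54}
`value = entry["b"]` → value = 8
So value = 8

Answer: 8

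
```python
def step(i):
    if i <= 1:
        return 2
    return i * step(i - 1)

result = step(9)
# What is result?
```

step(9) = 9 * 8 * 7 * 6 * 5 * 4 * 3 * 2 * 2 = 725760

Answer: 725760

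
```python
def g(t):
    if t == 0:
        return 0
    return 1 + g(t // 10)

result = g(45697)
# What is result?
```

Count of digits of 45697: 5

Answer: 5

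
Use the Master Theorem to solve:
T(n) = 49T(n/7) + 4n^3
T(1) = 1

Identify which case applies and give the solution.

a=49, b=7, f(n)=4n^3. log_7(49) = 2. Since c=3 > 2 and the regularity condition holds (49(n/7)^3 = (49/7^3)n^3 with 49/7^3 < 1), Case 3 applies: T(n) = Θ(f(n)) = O(n^3).

Answer: O(n^3) - Case 3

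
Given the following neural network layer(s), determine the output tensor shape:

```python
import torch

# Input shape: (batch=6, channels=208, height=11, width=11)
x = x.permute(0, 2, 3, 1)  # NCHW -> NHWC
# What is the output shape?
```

Input: (6, 208, 11, 11) -> Output: (6, 11, 11, 208)

Answer: (6, 11, 11, 208)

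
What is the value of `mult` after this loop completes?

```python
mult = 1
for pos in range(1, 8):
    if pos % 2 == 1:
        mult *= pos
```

Product of odd numbers 1 to 7
`mult` takes the values: 1 → 3 → 15 → 105

Answer: 105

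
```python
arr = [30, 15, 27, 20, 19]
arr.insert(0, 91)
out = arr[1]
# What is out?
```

Trace:
`arr = [30, 15, 27, 20, 19]` → arr = [30, 15, 27, 20, 19]
`arr.insert(0, 91)` → arr = [91, 30, 15, 27, 20, 19]
`out = arr[1]` → out = 30
So out = 30

Answer: 30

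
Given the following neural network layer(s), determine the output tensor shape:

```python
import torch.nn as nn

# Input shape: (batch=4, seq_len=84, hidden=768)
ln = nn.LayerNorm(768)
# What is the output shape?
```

Input: (4, 84, 768) -> Output: (4, 84, 768)

Answer: (4, 84, 768)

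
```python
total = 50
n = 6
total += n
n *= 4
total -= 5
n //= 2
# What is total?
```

Trace:
`total = 50` → total = 50
`n = 6` → n = 6
`total += n` → total = 56
`n *= 4` → n = 24
`total -= 5` → total = 51
`n //= 2` → n = 12
So total = 51

Answer: 51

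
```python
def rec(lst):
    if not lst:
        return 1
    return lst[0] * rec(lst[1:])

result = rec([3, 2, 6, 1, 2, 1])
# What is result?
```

Product over [3, 2, 6, 1, 2, 1] = 3 * 2 * 6 * 1 * 2 * 1 = 72

Answer: 72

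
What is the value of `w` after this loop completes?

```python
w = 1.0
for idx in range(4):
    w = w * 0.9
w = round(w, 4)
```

Exponential decay: 1.0 * 0.9^4
`w` takes the values: 1.0 → 0.9 → 0.81 → 0.729 → 0.6561

Answer: 0.6561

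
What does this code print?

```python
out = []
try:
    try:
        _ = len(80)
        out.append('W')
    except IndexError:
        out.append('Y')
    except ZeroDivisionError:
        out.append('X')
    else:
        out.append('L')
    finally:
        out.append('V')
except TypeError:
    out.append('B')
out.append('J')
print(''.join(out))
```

Execution trace: 'V' (finally) → 'B' (outer except TypeError) → 'J' (after the try/except). Output: VBJ

Answer: VBJ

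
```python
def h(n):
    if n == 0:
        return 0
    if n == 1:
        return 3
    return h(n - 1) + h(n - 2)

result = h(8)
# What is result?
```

Build up from base cases: h(0)=0, h(1)=3, h(2)=3, h(3)=6, h(4)=9, h(5)=15, h(6)=24, ..., h(8)=63

Answer: 63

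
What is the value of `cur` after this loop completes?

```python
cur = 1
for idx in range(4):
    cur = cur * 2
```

Multiply by 2, 4 times: 1 * 2^4 = 16
`cur` takes the values: 1 → 2 → 4 → 8 → 16

Answer: 16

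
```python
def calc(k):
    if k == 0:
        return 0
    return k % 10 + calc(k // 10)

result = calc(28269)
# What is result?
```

Sum of digits of 28269: 9 + 6 + 2 + 8 + 2 = 27

Answer: 27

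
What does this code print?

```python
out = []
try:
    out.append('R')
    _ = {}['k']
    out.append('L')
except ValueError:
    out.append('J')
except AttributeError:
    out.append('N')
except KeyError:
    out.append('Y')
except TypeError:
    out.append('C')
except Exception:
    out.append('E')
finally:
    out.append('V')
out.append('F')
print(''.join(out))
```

Execution trace: 'R' (try body) → 'Y' (except KeyError) → 'V' (finally) → 'F' (after the try/except). Output: RYVF

Answer: RYVF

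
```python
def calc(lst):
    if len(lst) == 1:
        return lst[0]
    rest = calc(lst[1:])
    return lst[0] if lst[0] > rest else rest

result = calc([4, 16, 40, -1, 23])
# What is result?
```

Recursive max over [4, 16, 40, -1, 23] = 40

Answer: 40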